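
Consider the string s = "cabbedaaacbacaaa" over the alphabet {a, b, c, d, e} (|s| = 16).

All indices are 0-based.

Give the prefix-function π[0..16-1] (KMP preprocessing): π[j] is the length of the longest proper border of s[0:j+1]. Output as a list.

[0, 0, 0, 0, 0, 0, 0, 0, 0, 1, 0, 0, 1, 2, 0, 0]

π[0] = 0
j=1 s[j]='a': π[1]=0 (border '')
j=2 s[j]='b': π[2]=0 (border '')
j=3 s[j]='b': π[3]=0 (border '')
j=4 s[j]='e': π[4]=0 (border '')
j=5 s[j]='d': π[5]=0 (border '')
j=6 s[j]='a': π[6]=0 (border '')
j=7 s[j]='a': π[7]=0 (border '')
j=8 s[j]='a': π[8]=0 (border '')
j=9 s[j]='c': π[9]=1 (border 'c')
j=10 s[j]='b': k: 1→0; π[10]=0 (border '')
j=11 s[j]='a': π[11]=0 (border '')
j=12 s[j]='c': π[12]=1 (border 'c')
j=13 s[j]='a': π[13]=2 (border 'ca')
j=14 s[j]='a': k: 2→0; π[14]=0 (border '')
j=15 s[j]='a': π[15]=0 (border '')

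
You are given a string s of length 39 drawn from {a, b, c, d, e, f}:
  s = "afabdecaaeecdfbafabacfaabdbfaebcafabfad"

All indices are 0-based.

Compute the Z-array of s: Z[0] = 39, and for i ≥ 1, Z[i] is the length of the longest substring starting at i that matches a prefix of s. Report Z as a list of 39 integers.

Z[0]=39
i=1: i≥r, start 0; Z[1]=0
i=2: i≥r, start 0; Z[2]=1 scan→box=[2,3)
i=3: i≥r, start 0; Z[3]=0
i=4: i≥r, start 0; Z[4]=0
i=5: i≥r, start 0; Z[5]=0
i=6: i≥r, start 0; Z[6]=0
i=7: i≥r, start 0; Z[7]=1 scan→box=[7,8)
i=8: i≥r, start 0; Z[8]=1 scan→box=[8,9)
i=9: i≥r, start 0; Z[9]=0
i=10: i≥r, start 0; Z[10]=0
i=11: i≥r, start 0; Z[11]=0
i=12: i≥r, start 0; Z[12]=0
i=13: i≥r, start 0; Z[13]=0
i=14: i≥r, start 0; Z[14]=0
i=15: i≥r, start 0; Z[15]=4 scan→box=[15,19)
i=16: min(r-i=3, Z[1]=0)=0; Z[16]=0
i=17: min(r-i=2, Z[2]=1)=1; Z[17]=1
i=18: min(r-i=1, Z[3]=0)=0; Z[18]=0
i=19: i≥r, start 0; Z[19]=1 scan→box=[19,20)
i=20: i≥r, start 0; Z[20]=0
i=21: i≥r, start 0; Z[21]=0
i=22: i≥r, start 0; Z[22]=1 scan→box=[22,23)
i=23: i≥r, start 0; Z[23]=1 scan→box=[23,24)
i=24: i≥r, start 0; Z[24]=0
i=25: i≥r, start 0; Z[25]=0
i=26: i≥r, start 0; Z[26]=0
i=27: i≥r, start 0; Z[27]=0
i=28: i≥r, start 0; Z[28]=1 scan→box=[28,29)
i=29: i≥r, start 0; Z[29]=0
i=30: i≥r, start 0; Z[30]=0
i=31: i≥r, start 0; Z[31]=0
i=32: i≥r, start 0; Z[32]=4 scan→box=[32,36)
i=33: min(r-i=3, Z[1]=0)=0; Z[33]=0
i=34: min(r-i=2, Z[2]=1)=1; Z[34]=1
i=35: min(r-i=1, Z[3]=0)=0; Z[35]=0
i=36: i≥r, start 0; Z[36]=0
i=37: i≥r, start 0; Z[37]=1 scan→box=[37,38)
i=38: i≥r, start 0; Z[38]=0

[39, 0, 1, 0, 0, 0, 0, 1, 1, 0, 0, 0, 0, 0, 0, 4, 0, 1, 0, 1, 0, 0, 1, 1, 0, 0, 0, 0, 1, 0, 0, 0, 4, 0, 1, 0, 0, 1, 0]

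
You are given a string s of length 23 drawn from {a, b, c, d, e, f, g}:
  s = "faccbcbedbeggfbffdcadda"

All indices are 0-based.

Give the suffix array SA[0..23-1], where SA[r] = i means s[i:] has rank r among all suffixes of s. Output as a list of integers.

rank→(start, suffix):
  0 → (22, 'a')
  1 → (1, 'accbcbedbeggfbffdcadda')
  2 → (19, 'adda')
  3 → (4, 'bcbedbeggfbffdcadda')
  4 → (6, 'bedbeggfbffdcadda')
  5 → (9, 'beggfbffdcadda')
  6 → (14, 'bffdcadda')
  7 → (18, 'cadda')
  8 → (3, 'cbcbedbeggfbffdcadda')
  9 → (5, 'cbedbeggfbffdcadda')
  10 → (2, 'ccbcbedbeggfbffdcadda')
  11 → (21, 'da')
  12 → (8, 'dbeggfbffdcadda')
  13 → (17, 'dcadda')
  14 → (20, 'dda')
  15 → (7, 'edbeggfbffdcadda')
  16 → (10, 'eggfbffdcadda')
  17 → (0, 'faccbcbedbeggfbffdcadda')
  18 → (13, 'fbffdcadda')
  19 → (16, 'fdcadda')
  20 → (15, 'ffdcadda')
  21 → (12, 'gfbffdcadda')
  22 → (11, 'ggfbffdcadda')

[22, 1, 19, 4, 6, 9, 14, 18, 3, 5, 2, 21, 8, 17, 20, 7, 10, 0, 13, 16, 15, 12, 11]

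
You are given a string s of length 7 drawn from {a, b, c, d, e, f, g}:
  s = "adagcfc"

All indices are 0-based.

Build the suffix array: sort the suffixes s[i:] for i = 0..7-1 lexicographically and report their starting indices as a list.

rank | idx | suffix
   0 |   0 | adagcfc
   1 |   2 | agcfc
   2 |   6 | c
   3 |   4 | cfc
   4 |   1 | dagcfc
   5 |   5 | fc
   6 |   3 | gcfc

[0, 2, 6, 4, 1, 5, 3]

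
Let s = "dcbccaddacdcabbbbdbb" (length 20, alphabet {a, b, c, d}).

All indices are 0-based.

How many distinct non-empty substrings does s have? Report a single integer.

188

rank | idx | suffix
   0 |  12 | abbbbdbb
   1 |   8 | acdcabbbbdbb
   2 |   5 | addacdcabbbbdbb
   3 |  19 | b
   4 |  18 | bb
   5 |  13 | bbbbdbb
   6 |  14 | bbbdbb
   7 |  15 | bbdbb
   8 |   2 | bccaddacdcabbbbdbb
   9 |  16 | bdbb
  10 |  11 | cabbbbdbb
  11 |   4 | caddacdcabbbbdbb
  12 |   1 | cbccaddacdcabbbbdbb
  13 |   3 | ccaddacdcabbbbdbb
  14 |   9 | cdcabbbbdbb
  15 |   7 | dacdcabbbbdbb
  16 |  17 | dbb
  17 |  10 | dcabbbbdbb
  18 |   0 | dcbccaddacdcabbbbdbb
  19 |   6 | ddacdcabbbbdbb

SA = [12, 8, 5, 19, 18, 13, 14, 15, 2, 16, 11, 4, 1, 3, 9, 7, 17, 10, 0, 6]
[i] adj suffixes → lcp
  [1] 12/8 → 1 ('a')
  [2] 8/5 → 1 ('a')
  [3] 5/19 → 0 ('')
  [4] 19/18 → 1 ('b')
  [5] 18/13 → 2 ('bb')
  [6] 13/14 → 3 ('bbb')
  [7] 14/15 → 2 ('bb')
  [8] 15/2 → 1 ('b')
  [9] 2/16 → 1 ('b')
  [10] 16/11 → 0 ('')
  [11] 11/4 → 2 ('ca')
  [12] 4/1 → 1 ('c')
  [13] 1/3 → 1 ('c')
  [14] 3/9 → 1 ('c')
  [15] 9/7 → 0 ('')
  [16] 7/17 → 1 ('d')
  [17] 17/10 → 1 ('d')
  [18] 10/0 → 2 ('dc')
  [19] 0/6 → 1 ('d')

n(n+1)/2 = 20·21/2 = 210
Σ LCP = 0 + 1 + 1 + 0 + 1 + 2 + 3 + 2 + 1 + 1 + 0 + 2 + 1 + 1 + 1 + 0 + 1 + 1 + 2 + 1 = 22
distinct = 210 − 22 = 188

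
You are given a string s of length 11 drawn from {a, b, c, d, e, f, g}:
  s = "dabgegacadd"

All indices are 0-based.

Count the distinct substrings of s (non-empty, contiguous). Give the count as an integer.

61

sorted suffixes:
  #0 SA[0]=1  'abgegacadd'
  #1 SA[1]=6  'acadd'
  #2 SA[2]=8  'add'
  #3 SA[3]=2  'bgegacadd'
  #4 SA[4]=7  'cadd'
  #5 SA[5]=10  'd'
  #6 SA[6]=0  'dabgegacadd'
  #7 SA[7]=9  'dd'
  #8 SA[8]=4  'egacadd'
  #9 SA[9]=5  'gacadd'
  #10 SA[10]=3  'gegacadd'

SA = [1, 6, 8, 2, 7, 10, 0, 9, 4, 5, 3]
[i] adj suffixes → lcp
  [1] 1/6 → 1 ('a')
  [2] 6/8 → 1 ('a')
  [3] 8/2 → 0 ('')
  [4] 2/7 → 0 ('')
  [5] 7/10 → 0 ('')
  [6] 10/0 → 1 ('d')
  [7] 0/9 → 1 ('d')
  [8] 9/4 → 0 ('')
  [9] 4/5 → 0 ('')
  [10] 5/3 → 1 ('g')

n(n+1)/2 = 11·12/2 = 66
Σ LCP = 0 + 1 + 1 + 0 + 0 + 0 + 1 + 1 + 0 + 0 + 1 = 5
distinct = 66 − 5 = 61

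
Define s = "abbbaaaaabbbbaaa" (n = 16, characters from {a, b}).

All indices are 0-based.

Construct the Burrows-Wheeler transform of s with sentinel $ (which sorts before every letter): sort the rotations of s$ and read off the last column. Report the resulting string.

rank  rotation           last
    0  $abbbaaaaabbbbaaa  a
    1  a$abbbaaaaabbbbaa  a
    2  aa$abbbaaaaabbbba  a
    3  aaa$abbbaaaaabbbb  b
    4  aaaaabbbbaaa$abbb  b
    5  aaaabbbbaaa$abbba  a
    6  aaabbbbaaa$abbbaa  a
    7  aabbbbaaa$abbbaaa  a
    8  abbbaaaaabbbbaaa$  $
    9  abbbbaaa$abbbaaaa  a
   10  baaa$abbbaaaaabbb  b
   11  baaaaabbbbaaa$abb  b
   12  bbaaa$abbbaaaaabb  b
   13  bbaaaaabbbbaaa$ab  b
   14  bbbaaa$abbbaaaaab  b
   15  bbbaaaaabbbbaaa$a  a
   16  bbbbaaa$abbbaaaaa  a

aaabbaaa$abbbbbaa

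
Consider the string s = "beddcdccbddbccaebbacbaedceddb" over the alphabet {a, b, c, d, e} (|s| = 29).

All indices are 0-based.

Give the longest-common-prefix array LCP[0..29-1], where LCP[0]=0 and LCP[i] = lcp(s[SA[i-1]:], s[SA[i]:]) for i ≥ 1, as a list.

sorted suffixes:
  #0 SA[0]=18  'acbaedceddb'
  #1 SA[1]=14  'aebbacbaedceddb'
  #2 SA[2]=21  'aedceddb'
  #3 SA[3]=28  'b'
  #4 SA[4]=17  'bacbaedceddb'
  #5 SA[5]=20  'baedceddb'
  #6 SA[6]=16  'bbacbaedceddb'
  #7 SA[7]=11  'bccaebbacbaedceddb'
  #8 SA[8]=8  'bddbccaebbacbaedceddb'
  #9 SA[9]=0  'beddcdccbddbccaebbacbaedceddb'
  #10 SA[10]=13  'caebbacbaedceddb'
  #11 SA[11]=19  'cbaedceddb'
  #12 SA[12]=7  'cbddbccaebbacbaedceddb'
  #13 SA[13]=12  'ccaebbacbaedceddb'
  #14 SA[14]=6  'ccbddbccaebbacbaedceddb'
  #15 SA[15]=4  'cdccbddbccaebbacbaedceddb'
  #16 SA[16]=24  'ceddb'
  #17 SA[17]=27  'db'
  #18 SA[18]=10  'dbccaebbacbaedceddb'
  #19 SA[19]=5  'dccbddbccaebbacbaedceddb'
  #20 SA[20]=3  'dcdccbddbccaebbacbaedceddb'
  #21 SA[21]=23  'dceddb'
  #22 SA[22]=26  'ddb'
  #23 SA[23]=9  'ddbccaebbacbaedceddb'
  #24 SA[24]=2  'ddcdccbddbccaebbacbaedceddb'
  #25 SA[25]=15  'ebbacbaedceddb'
  #26 SA[26]=22  'edceddb'
  #27 SA[27]=25  'eddb'
  #28 SA[28]=1  'eddcdccbddbccaebbacbaedceddb'

SA = [18, 14, 21, 28, 17, 20, 16, 11, 8, 0, 13, 19, 7, 12, 6, 4, 24, 27, 10, 5, 3, 23, 26, 9, 2, 15, 22, 25, 1]
rank  pair      lcp
   1  s[18:],s[14:]  1  'a'
   2  s[14:],s[21:]  2  'ae'
   3  s[21:],s[28:]  0  ''
   4  s[28:],s[17:]  1  'b'
   5  s[17:],s[20:]  2  'ba'
   6  s[20:],s[16:]  1  'b'
   7  s[16:],s[11:]  1  'b'
   8  s[11:],s[8:]  1  'b'
   9  s[8:],s[0:]  1  'b'
  10  s[0:],s[13:]  0  ''
  11  s[13:],s[19:]  1  'c'
  12  s[19:],s[7:]  2  'cb'
  13  s[7:],s[12:]  1  'c'
  14  s[12:],s[6:]  2  'cc'
  15  s[6:],s[4:]  1  'c'
  16  s[4:],s[24:]  1  'c'
  17  s[24:],s[27:]  0  ''
  18  s[27:],s[10:]  2  'db'
  19  s[10:],s[5:]  1  'd'
  20  s[5:],s[3:]  2  'dc'
  21  s[3:],s[23:]  2  'dc'
  22  s[23:],s[26:]  1  'd'
  23  s[26:],s[9:]  3  'ddb'
  24  s[9:],s[2:]  2  'dd'
  25  s[2:],s[15:]  0  ''
  26  s[15:],s[22:]  1  'e'
  27  s[22:],s[25:]  2  'ed'
  28  s[25:],s[1:]  3  'edd'

[0, 1, 2, 0, 1, 2, 1, 1, 1, 1, 0, 1, 2, 1, 2, 1, 1, 0, 2, 1, 2, 2, 1, 3, 2, 0, 1, 2, 3]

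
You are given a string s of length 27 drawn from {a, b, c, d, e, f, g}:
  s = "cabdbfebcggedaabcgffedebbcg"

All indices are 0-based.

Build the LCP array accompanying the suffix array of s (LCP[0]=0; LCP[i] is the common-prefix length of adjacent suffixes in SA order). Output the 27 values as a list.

[0, 1, 2, 0, 1, 3, 3, 1, 1, 0, 1, 2, 2, 0, 1, 1, 0, 2, 1, 2, 0, 2, 1, 0, 1, 1, 1]

rank→(start, suffix):
  0 → (13, 'aabcgffedebbcg')
  1 → (14, 'abcgffedebbcg')
  2 → (1, 'abdbfebcggedaabcgffedebbcg')
  3 → (23, 'bbcg')
  4 → (24, 'bcg')
  5 → (15, 'bcgffedebbcg')
  6 → (7, 'bcggedaabcgffedebbcg')
  7 → (2, 'bdbfebcggedaabcgffedebbcg')
  8 → (4, 'bfebcggedaabcgffedebbcg')
  9 → (0, 'cabdbfebcggedaabcgffedebbcg')
  10 → (25, 'cg')
  11 → (16, 'cgffedebbcg')
  12 → (8, 'cggedaabcgffedebbcg')
  13 → (12, 'daabcgffedebbcg')
  14 → (3, 'dbfebcggedaabcgffedebbcg')
  15 → (21, 'debbcg')
  16 → (22, 'ebbcg')
  17 → (6, 'ebcggedaabcgffedebbcg')
  18 → (11, 'edaabcgffedebbcg')
  19 → (20, 'edebbcg')
  20 → (5, 'febcggedaabcgffedebbcg')
  21 → (19, 'fedebbcg')
  22 → (18, 'ffedebbcg')
  23 → (26, 'g')
  24 → (10, 'gedaabcgffedebbcg')
  25 → (17, 'gffedebbcg')
  26 → (9, 'ggedaabcgffedebbcg')

SA = [13, 14, 1, 23, 24, 15, 7, 2, 4, 0, 25, 16, 8, 12, 3, 21, 22, 6, 11, 20, 5, 19, 18, 26, 10, 17, 9]
i: (SA[i-1],SA[i]) lcp shared
  1: (13,14) 1 'a'
  2: (14,1) 2 'ab'
  3: (1,23) 0 ''
  4: (23,24) 1 'b'
  5: (24,15) 3 'bcg'
  6: (15,7) 3 'bcg'
  7: (7,2) 1 'b'
  8: (2,4) 1 'b'
  9: (4,0) 0 ''
  10: (0,25) 1 'c'
  11: (25,16) 2 'cg'
  12: (16,8) 2 'cg'
  13: (8,12) 0 ''
  14: (12,3) 1 'd'
  15: (3,21) 1 'd'
  16: (21,22) 0 ''
  17: (22,6) 2 'eb'
  18: (6,11) 1 'e'
  19: (11,20) 2 'ed'
  20: (20,5) 0 ''
  21: (5,19) 2 'fe'
  22: (19,18) 1 'f'
  23: (18,26) 0 ''
  24: (26,10) 1 'g'
  25: (10,17) 1 'g'
  26: (17,9) 1 'g'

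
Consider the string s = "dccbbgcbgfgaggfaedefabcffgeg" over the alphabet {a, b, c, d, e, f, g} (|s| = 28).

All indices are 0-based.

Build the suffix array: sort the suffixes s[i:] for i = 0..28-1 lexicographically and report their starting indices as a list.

[20, 15, 11, 3, 21, 4, 7, 2, 6, 1, 22, 0, 17, 16, 18, 26, 19, 14, 23, 9, 24, 27, 10, 5, 25, 13, 8, 12]

rank→(start, suffix):
  0 → (20, 'abcffgeg')
  1 → (15, 'aedefabcffgeg')
  2 → (11, 'aggfaedefabcffgeg')
  3 → (3, 'bbgcbgfgaggfaedefabcffgeg')
  4 → (21, 'bcffgeg')
  5 → (4, 'bgcbgfgaggfaedefabcffgeg')
  6 → (7, 'bgfgaggfaedefabcffgeg')
  7 → (2, 'cbbgcbgfgaggfaedefabcffgeg')
  8 → (6, 'cbgfgaggfaedefabcffgeg')
  9 → (1, 'ccbbgcbgfgaggfaedefabcffgeg')
  10 → (22, 'cffgeg')
  11 → (0, 'dccbbgcbgfgaggfaedefabcffgeg')
  12 → (17, 'defabcffgeg')
  13 → (16, 'edefabcffgeg')
  14 → (18, 'efabcffgeg')
  15 → (26, 'eg')
  16 → (19, 'fabcffgeg')
  17 → (14, 'faedefabcffgeg')
  18 → (23, 'ffgeg')
  19 → (9, 'fgaggfaedefabcffgeg')
  20 → (24, 'fgeg')
  21 → (27, 'g')
  22 → (10, 'gaggfaedefabcffgeg')
  23 → (5, 'gcbgfgaggfaedefabcffgeg')
  24 → (25, 'geg')
  25 → (13, 'gfaedefabcffgeg')
  26 → (8, 'gfgaggfaedefabcffgeg')
  27 → (12, 'ggfaedefabcffgeg')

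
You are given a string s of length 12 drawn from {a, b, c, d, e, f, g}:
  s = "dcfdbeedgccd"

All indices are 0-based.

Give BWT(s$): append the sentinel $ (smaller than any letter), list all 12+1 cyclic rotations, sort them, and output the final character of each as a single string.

rank  rotation       last
    0  $dcfdbeedgccd  d
    1  beedgccd$dcfd  d
    2  ccd$dcfdbeedg  g
    3  cd$dcfdbeedgc  c
    4  cfdbeedgccd$d  d
    5  d$dcfdbeedgcc  c
    6  dbeedgccd$dcf  f
    7  dcfdbeedgccd$  $
    8  dgccd$dcfdbee  e
    9  edgccd$dcfdbe  e
   10  eedgccd$dcfdb  b
   11  fdbeedgccd$dc  c
   12  gccd$dcfdbeed  d

ddgcdcf$eebcd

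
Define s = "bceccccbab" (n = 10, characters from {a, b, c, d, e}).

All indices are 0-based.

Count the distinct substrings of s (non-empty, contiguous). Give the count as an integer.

46

sorted suffixes:
  #0 SA[0]=8  'ab'
  #1 SA[1]=9  'b'
  #2 SA[2]=7  'bab'
  #3 SA[3]=0  'bceccccbab'
  #4 SA[4]=6  'cbab'
  #5 SA[5]=5  'ccbab'
  #6 SA[6]=4  'cccbab'
  #7 SA[7]=3  'ccccbab'
  #8 SA[8]=1  'ceccccbab'
  #9 SA[9]=2  'eccccbab'

SA = [8, 9, 7, 0, 6, 5, 4, 3, 1, 2]
rank  pair      lcp
   1  s[8:],s[9:]  0  ''
   2  s[9:],s[7:]  1  'b'
   3  s[7:],s[0:]  1  'b'
   4  s[0:],s[6:]  0  ''
   5  s[6:],s[5:]  1  'c'
   6  s[5:],s[4:]  2  'cc'
   7  s[4:],s[3:]  3  'ccc'
   8  s[3:],s[1:]  1  'c'
   9  s[1:],s[2:]  0  ''

n(n+1)/2 = 10·11/2 = 55
Σ LCP = 0 + 0 + 1 + 1 + 0 + 1 + 2 + 3 + 1 + 0 = 9
distinct = 55 − 9 = 46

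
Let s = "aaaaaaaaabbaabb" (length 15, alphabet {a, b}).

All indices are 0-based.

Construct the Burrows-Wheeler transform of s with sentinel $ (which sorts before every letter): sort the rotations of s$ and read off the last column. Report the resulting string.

rank  rotation          last
    0  $aaaaaaaaabbaabb  b
    1  aaaaaaaaabbaabb$  $
    2  aaaaaaaabbaabb$a  a
    3  aaaaaaabbaabb$aa  a
    4  aaaaaabbaabb$aaa  a
    5  aaaaabbaabb$aaaa  a
    6  aaaabbaabb$aaaaa  a
    7  aaabbaabb$aaaaaa  a
    8  aabb$aaaaaaaaabb  b
    9  aabbaabb$aaaaaaa  a
   10  abb$aaaaaaaaabba  a
   11  abbaabb$aaaaaaaa  a
   12  b$aaaaaaaaabbaab  b
   13  baabb$aaaaaaaaab  b
   14  bb$aaaaaaaaabbaa  a
   15  bbaabb$aaaaaaaaa  a

b$aaaaaabaaabbaa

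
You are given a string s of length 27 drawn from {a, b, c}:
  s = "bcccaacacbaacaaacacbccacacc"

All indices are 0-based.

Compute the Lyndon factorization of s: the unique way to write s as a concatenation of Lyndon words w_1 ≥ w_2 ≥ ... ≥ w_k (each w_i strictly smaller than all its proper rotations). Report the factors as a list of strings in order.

emit factor 1: 'bccc' (i=0, period=4)
emit factor 2: 'aacacb' (i=4, period=6)
emit factor 3: 'aac' (i=10, period=3)
emit factor 4: 'aaacacbccacacc' (i=13, period=14)

["bccc", "aacacb", "aac", "aaacacbccacacc"]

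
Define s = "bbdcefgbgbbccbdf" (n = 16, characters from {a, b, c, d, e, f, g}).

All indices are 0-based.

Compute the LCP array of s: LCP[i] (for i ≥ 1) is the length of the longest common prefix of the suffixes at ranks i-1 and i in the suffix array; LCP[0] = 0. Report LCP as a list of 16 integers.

sorted suffixes:
  #0 SA[0]=9  'bbccbdf'
  #1 SA[1]=0  'bbdcefgbgbbccbdf'
  #2 SA[2]=10  'bccbdf'
  #3 SA[3]=1  'bdcefgbgbbccbdf'
  #4 SA[4]=13  'bdf'
  #5 SA[5]=7  'bgbbccbdf'
  #6 SA[6]=12  'cbdf'
  #7 SA[7]=11  'ccbdf'
  #8 SA[8]=3  'cefgbgbbccbdf'
  #9 SA[9]=2  'dcefgbgbbccbdf'
  #10 SA[10]=14  'df'
  #11 SA[11]=4  'efgbgbbccbdf'
  #12 SA[12]=15  'f'
  #13 SA[13]=5  'fgbgbbccbdf'
  #14 SA[14]=8  'gbbccbdf'
  #15 SA[15]=6  'gbgbbccbdf'

SA = [9, 0, 10, 1, 13, 7, 12, 11, 3, 2, 14, 4, 15, 5, 8, 6]
[i] adj suffixes → lcp
  [1] 9/0 → 2 ('bb')
  [2] 0/10 → 1 ('b')
  [3] 10/1 → 1 ('b')
  [4] 1/13 → 2 ('bd')
  [5] 13/7 → 1 ('b')
  [6] 7/12 → 0 ('')
  [7] 12/11 → 1 ('c')
  [8] 11/3 → 1 ('c')
  [9] 3/2 → 0 ('')
  [10] 2/14 → 1 ('d')
  [11] 14/4 → 0 ('')
  [12] 4/15 → 0 ('')
  [13] 15/5 → 1 ('f')
  [14] 5/8 → 0 ('')
  [15] 8/6 → 2 ('gb')

[0, 2, 1, 1, 2, 1, 0, 1, 1, 0, 1, 0, 0, 1, 0, 2]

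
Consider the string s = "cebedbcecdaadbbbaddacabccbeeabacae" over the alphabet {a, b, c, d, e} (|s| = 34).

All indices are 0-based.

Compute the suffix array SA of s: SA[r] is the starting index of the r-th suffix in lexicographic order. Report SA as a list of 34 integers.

rank | idx | suffix
   0 |  10 | aadbbbaddacabccbeeabacae
   1 |  28 | abacae
   2 |  21 | abccbeeabacae
   3 |  19 | acabccbeeabacae
   4 |  30 | acae
   5 |  11 | adbbbaddacabccbeeabacae
   6 |  16 | addacabccbeeabacae
   7 |  32 | ae
   8 |  29 | bacae
   9 |  15 | baddacabccbeeabacae
  10 |  14 | bbaddacabccbeeabacae
  11 |  13 | bbbaddacabccbeeabacae
  12 |  22 | bccbeeabacae
  13 |   5 | bcecdaadbbbaddacabccbeeabacae
  14 |   2 | bedbcecdaadbbbaddacabccbeeabacae
  15 |  25 | beeabacae
  16 |  20 | cabccbeeabacae
  17 |  31 | cae
  18 |  24 | cbeeabacae
  19 |  23 | ccbeeabacae
  20 |   8 | cdaadbbbaddacabccbeeabacae
  21 |   0 | cebedbcecdaadbbbaddacabccbeeabacae
  22 |   6 | cecdaadbbbaddacabccbeeabacae
  23 |   9 | daadbbbaddacabccbeeabacae
  24 |  18 | dacabccbeeabacae
  25 |  12 | dbbbaddacabccbeeabacae
  26 |   4 | dbcecdaadbbbaddacabccbeeabacae
  27 |  17 | ddacabccbeeabacae
  28 |  33 | e
  29 |  27 | eabacae
  30 |   1 | ebedbcecdaadbbbaddacabccbeeabacae
  31 |   7 | ecdaadbbbaddacabccbeeabacae
  32 |   3 | edbcecdaadbbbaddacabccbeeabacae
  33 |  26 | eeabacae

[10, 28, 21, 19, 30, 11, 16, 32, 29, 15, 14, 13, 22, 5, 2, 25, 20, 31, 24, 23, 8, 0, 6, 9, 18, 12, 4, 17, 33, 27, 1, 7, 3, 26]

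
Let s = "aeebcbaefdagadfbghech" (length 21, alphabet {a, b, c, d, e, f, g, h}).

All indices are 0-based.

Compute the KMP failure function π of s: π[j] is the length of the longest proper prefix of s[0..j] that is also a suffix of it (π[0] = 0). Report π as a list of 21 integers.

π[0] = 0
j=1 s[j]='e': π[1]=0 (border '')
j=2 s[j]='e': π[2]=0 (border '')
j=3 s[j]='b': π[3]=0 (border '')
j=4 s[j]='c': π[4]=0 (border '')
j=5 s[j]='b': π[5]=0 (border '')
j=6 s[j]='a': π[6]=1 (border 'a')
j=7 s[j]='e': π[7]=2 (border 'ae')
j=8 s[j]='f': k: 2→0; π[8]=0 (border '')
j=9 s[j]='d': π[9]=0 (border '')
j=10 s[j]='a': π[10]=1 (border 'a')
j=11 s[j]='g': k: 1→0; π[11]=0 (border '')
j=12 s[j]='a': π[12]=1 (border 'a')
j=13 s[j]='d': k: 1→0; π[13]=0 (border '')
j=14 s[j]='f': π[14]=0 (border '')
j=15 s[j]='b': π[15]=0 (border '')
j=16 s[j]='g': π[16]=0 (border '')
j=17 s[j]='h': π[17]=0 (border '')
j=18 s[j]='e': π[18]=0 (border '')
j=19 s[j]='c': π[19]=0 (border '')
j=20 s[j]='h': π[20]=0 (border '')

[0, 0, 0, 0, 0, 0, 1, 2, 0, 0, 1, 0, 1, 0, 0, 0, 0, 0, 0, 0, 0]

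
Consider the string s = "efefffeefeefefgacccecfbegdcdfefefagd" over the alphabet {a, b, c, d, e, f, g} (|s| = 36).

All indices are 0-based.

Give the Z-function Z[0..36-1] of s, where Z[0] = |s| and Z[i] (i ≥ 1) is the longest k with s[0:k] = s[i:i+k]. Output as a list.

[36, 0, 2, 0, 0, 0, 1, 3, 0, 1, 4, 0, 2, 0, 0, 0, 0, 0, 0, 1, 0, 0, 0, 1, 0, 0, 0, 0, 0, 4, 0, 2, 0, 0, 0, 0]

Z[0]=36
i=1: i≥r, start 0; Z[1]=0
i=2: i≥r, start 0; Z[2]=2 extend→box=[2,4)
i=3: min(r-i=1, Z[1]=0)=0; Z[3]=0
i=4: i≥r, start 0; Z[4]=0
i=5: i≥r, start 0; Z[5]=0
i=6: i≥r, start 0; Z[6]=1 extend→box=[6,7)
i=7: i≥r, start 0; Z[7]=3 extend→box=[7,10)
i=8: min(r-i=2, Z[1]=0)=0; Z[8]=0
i=9: min(r-i=1, Z[2]=2)=1; Z[9]=1
i=10: i≥r, start 0; Z[10]=4 extend→box=[10,14)
i=11: min(r-i=3, Z[1]=0)=0; Z[11]=0
i=12: min(r-i=2, Z[2]=2)=2; Z[12]=2
i=13: min(r-i=1, Z[3]=0)=0; Z[13]=0
i=14: i≥r, start 0; Z[14]=0
i=15: i≥r, start 0; Z[15]=0
i=16: i≥r, start 0; Z[16]=0
i=17: i≥r, start 0; Z[17]=0
i=18: i≥r, start 0; Z[18]=0
i=19: i≥r, start 0; Z[19]=1 extend→box=[19,20)
i=20: i≥r, start 0; Z[20]=0
i=21: i≥r, start 0; Z[21]=0
i=22: i≥r, start 0; Z[22]=0
i=23: i≥r, start 0; Z[23]=1 extend→box=[23,24)
i=24: i≥r, start 0; Z[24]=0
i=25: i≥r, start 0; Z[25]=0
i=26: i≥r, start 0; Z[26]=0
i=27: i≥r, start 0; Z[27]=0
i=28: i≥r, start 0; Z[28]=0
i=29: i≥r, start 0; Z[29]=4 extend→box=[29,33)
i=30: min(r-i=3, Z[1]=0)=0; Z[30]=0
i=31: min(r-i=2, Z[2]=2)=2; Z[31]=2
i=32: min(r-i=1, Z[3]=0)=0; Z[32]=0
i=33: i≥r, start 0; Z[33]=0
i=34: i≥r, start 0; Z[34]=0
i=35: i≥r, start 0; Z[35]=0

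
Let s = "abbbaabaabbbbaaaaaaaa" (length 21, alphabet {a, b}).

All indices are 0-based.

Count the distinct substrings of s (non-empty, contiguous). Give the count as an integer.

sorted suffixes:
  #0 SA[0]=20  'a'
  #1 SA[1]=19  'aa'
  #2 SA[2]=18  'aaa'
  #3 SA[3]=17  'aaaa'
  #4 SA[4]=16  'aaaaa'
  #5 SA[5]=15  'aaaaaa'
  #6 SA[6]=14  'aaaaaaa'
  #7 SA[7]=13  'aaaaaaaa'
  #8 SA[8]=4  'aabaabbbbaaaaaaaa'
  #9 SA[9]=7  'aabbbbaaaaaaaa'
  #10 SA[10]=5  'abaabbbbaaaaaaaa'
  #11 SA[11]=0  'abbbaabaabbbbaaaaaaaa'
  #12 SA[12]=8  'abbbbaaaaaaaa'
  #13 SA[13]=12  'baaaaaaaa'
  #14 SA[14]=3  'baabaabbbbaaaaaaaa'
  #15 SA[15]=6  'baabbbbaaaaaaaa'
  #16 SA[16]=11  'bbaaaaaaaa'
  #17 SA[17]=2  'bbaabaabbbbaaaaaaaa'
  #18 SA[18]=10  'bbbaaaaaaaa'
  #19 SA[19]=1  'bbbaabaabbbbaaaaaaaa'
  #20 SA[20]=9  'bbbbaaaaaaaa'

SA = [20, 19, 18, 17, 16, 15, 14, 13, 4, 7, 5, 0, 8, 12, 3, 6, 11, 2, 10, 1, 9]
i: (SA[i-1],SA[i]) lcp shared
  1: (20,19) 1 'a'
  2: (19,18) 2 'aa'
  3: (18,17) 3 'aaa'
  4: (17,16) 4 'aaaa'
  5: (16,15) 5 'aaaaa'
  6: (15,14) 6 'aaaaaa'
  7: (14,13) 7 'aaaaaaa'
  8: (13,4) 2 'aa'
  9: (4,7) 3 'aab'
  10: (7,5) 1 'a'
  11: (5,0) 2 'ab'
  12: (0,8) 4 'abbb'
  13: (8,12) 0 ''
  14: (12,3) 3 'baa'
  15: (3,6) 4 'baab'
  16: (6,11) 1 'b'
  17: (11,2) 4 'bbaa'
  18: (2,10) 2 'bb'
  19: (10,1) 5 'bbbaa'
  20: (1,9) 3 'bbb'

n(n+1)/2 = 21·22/2 = 231
Σ LCP = 0 + 1 + 2 + 3 + 4 + 5 + 6 + 7 + 2 + 3 + 1 + 2 + 4 + 0 + 3 + 4 + 1 + 4 + 2 + 5 + 3 = 62
distinct = 231 − 62 = 169

169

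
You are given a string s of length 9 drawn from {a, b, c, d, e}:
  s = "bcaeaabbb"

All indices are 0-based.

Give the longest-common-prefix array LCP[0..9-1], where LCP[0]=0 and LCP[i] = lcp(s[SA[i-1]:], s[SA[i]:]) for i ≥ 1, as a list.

[0, 1, 1, 0, 1, 2, 1, 0, 0]

rank | idx | suffix
   0 |   4 | aabbb
   1 |   5 | abbb
   2 |   2 | aeaabbb
   3 |   8 | b
   4 |   7 | bb
   5 |   6 | bbb
   6 |   0 | bcaeaabbb
   7 |   1 | caeaabbb
   8 |   3 | eaabbb

SA = [4, 5, 2, 8, 7, 6, 0, 1, 3]
i: (SA[i-1],SA[i]) lcp shared
  1: (4,5) 1 'a'
  2: (5,2) 1 'a'
  3: (2,8) 0 ''
  4: (8,7) 1 'b'
  5: (7,6) 2 'bb'
  6: (6,0) 1 'b'
  7: (0,1) 0 ''
  8: (1,3) 0 ''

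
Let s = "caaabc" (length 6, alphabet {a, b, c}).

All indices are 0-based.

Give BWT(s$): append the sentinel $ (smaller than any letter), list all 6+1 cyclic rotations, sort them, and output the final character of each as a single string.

rank  rotation last
    0  $caaabc  c
    1  aaabc$c  c
    2  aabc$ca  a
    3  abc$caa  a
    4  bc$caaa  a
    5  c$caaab  b
    6  caaabc$  $

ccaaab$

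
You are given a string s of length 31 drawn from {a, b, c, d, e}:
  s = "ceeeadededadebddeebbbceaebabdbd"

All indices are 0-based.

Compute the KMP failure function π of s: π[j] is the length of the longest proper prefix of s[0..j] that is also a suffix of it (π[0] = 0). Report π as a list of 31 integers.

π[0] = 0
j=1 s[j]='e': π[1]=0 (border '')
j=2 s[j]='e': π[2]=0 (border '')
j=3 s[j]='e': π[3]=0 (border '')
j=4 s[j]='a': π[4]=0 (border '')
j=5 s[j]='d': π[5]=0 (border '')
j=6 s[j]='e': π[6]=0 (border '')
j=7 s[j]='d': π[7]=0 (border '')
j=8 s[j]='e': π[8]=0 (border '')
j=9 s[j]='d': π[9]=0 (border '')
j=10 s[j]='a': π[10]=0 (border '')
j=11 s[j]='d': π[11]=0 (border '')
j=12 s[j]='e': π[12]=0 (border '')
j=13 s[j]='b': π[13]=0 (border '')
j=14 s[j]='d': π[14]=0 (border '')
j=15 s[j]='d': π[15]=0 (border '')
j=16 s[j]='e': π[16]=0 (border '')
j=17 s[j]='e': π[17]=0 (border '')
j=18 s[j]='b': π[18]=0 (border '')
j=19 s[j]='b': π[19]=0 (border '')
j=20 s[j]='b': π[20]=0 (border '')
j=21 s[j]='c': π[21]=1 (border 'c')
j=22 s[j]='e': π[22]=2 (border 'ce')
j=23 s[j]='a': k: 2→0; π[23]=0 (border '')
j=24 s[j]='e': π[24]=0 (border '')
j=25 s[j]='b': π[25]=0 (border '')
j=26 s[j]='a': π[26]=0 (border '')
j=27 s[j]='b': π[27]=0 (border '')
j=28 s[j]='d': π[28]=0 (border '')
j=29 s[j]='b': π[29]=0 (border '')
j=30 s[j]='d': π[30]=0 (border '')

[0, 0, 0, 0, 0, 0, 0, 0, 0, 0, 0, 0, 0, 0, 0, 0, 0, 0, 0, 0, 0, 1, 2, 0, 0, 0, 0, 0, 0, 0, 0]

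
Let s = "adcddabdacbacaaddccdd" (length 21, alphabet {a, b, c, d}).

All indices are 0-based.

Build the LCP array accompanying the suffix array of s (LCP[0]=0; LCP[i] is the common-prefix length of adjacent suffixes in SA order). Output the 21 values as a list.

rank→(start, suffix):
  0 → (13, 'aaddccdd')
  1 → (5, 'abdacbacaaddccdd')
  2 → (11, 'acaaddccdd')
  3 → (8, 'acbacaaddccdd')
  4 → (0, 'adcddabdacbacaaddccdd')
  5 → (14, 'addccdd')
  6 → (10, 'bacaaddccdd')
  7 → (6, 'bdacbacaaddccdd')
  8 → (12, 'caaddccdd')
  9 → (9, 'cbacaaddccdd')
  10 → (17, 'ccdd')
  11 → (18, 'cdd')
  12 → (2, 'cddabdacbacaaddccdd')
  13 → (20, 'd')
  14 → (4, 'dabdacbacaaddccdd')
  15 → (7, 'dacbacaaddccdd')
  16 → (16, 'dccdd')
  17 → (1, 'dcddabdacbacaaddccdd')
  18 → (19, 'dd')
  19 → (3, 'ddabdacbacaaddccdd')
  20 → (15, 'ddccdd')

SA = [13, 5, 11, 8, 0, 14, 10, 6, 12, 9, 17, 18, 2, 20, 4, 7, 16, 1, 19, 3, 15]
i: (SA[i-1],SA[i]) lcp shared
  1: (13,5) 1 'a'
  2: (5,11) 1 'a'
  3: (11,8) 2 'ac'
  4: (8,0) 1 'a'
  5: (0,14) 2 'ad'
  6: (14,10) 0 ''
  7: (10,6) 1 'b'
  8: (6,12) 0 ''
  9: (12,9) 1 'c'
  10: (9,17) 1 'c'
  11: (17,18) 1 'c'
  12: (18,2) 3 'cdd'
  13: (2,20) 0 ''
  14: (20,4) 1 'd'
  15: (4,7) 2 'da'
  16: (7,16) 1 'd'
  17: (16,1) 2 'dc'
  18: (1,19) 1 'd'
  19: (19,3) 2 'dd'
  20: (3,15) 2 'dd'

[0, 1, 1, 2, 1, 2, 0, 1, 0, 1, 1, 1, 3, 0, 1, 2, 1, 2, 1, 2, 2]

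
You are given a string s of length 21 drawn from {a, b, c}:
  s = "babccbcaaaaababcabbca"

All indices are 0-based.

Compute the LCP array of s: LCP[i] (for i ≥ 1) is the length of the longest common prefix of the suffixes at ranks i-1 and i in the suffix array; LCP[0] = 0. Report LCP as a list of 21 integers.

rank→(start, suffix):
  0 → (20, 'a')
  1 → (7, 'aaaaababcabbca')
  2 → (8, 'aaaababcabbca')
  3 → (9, 'aaababcabbca')
  4 → (10, 'aababcabbca')
  5 → (11, 'ababcabbca')
  6 → (16, 'abbca')
  7 → (13, 'abcabbca')
  8 → (1, 'abccbcaaaaababcabbca')
  9 → (12, 'babcabbca')
  10 → (0, 'babccbcaaaaababcabbca')
  11 → (17, 'bbca')
  12 → (18, 'bca')
  13 → (5, 'bcaaaaababcabbca')
  14 → (14, 'bcabbca')
  15 → (2, 'bccbcaaaaababcabbca')
  16 → (19, 'ca')
  17 → (6, 'caaaaababcabbca')
  18 → (15, 'cabbca')
  19 → (4, 'cbcaaaaababcabbca')
  20 → (3, 'ccbcaaaaababcabbca')

SA = [20, 7, 8, 9, 10, 11, 16, 13, 1, 12, 0, 17, 18, 5, 14, 2, 19, 6, 15, 4, 3]
rank  pair      lcp
   1  s[20:],s[7:]  1  'a'
   2  s[7:],s[8:]  4  'aaaa'
   3  s[8:],s[9:]  3  'aaa'
   4  s[9:],s[10:]  2  'aa'
   5  s[10:],s[11:]  1  'a'
   6  s[11:],s[16:]  2  'ab'
   7  s[16:],s[13:]  2  'ab'
   8  s[13:],s[1:]  3  'abc'
   9  s[1:],s[12:]  0  ''
  10  s[12:],s[0:]  4  'babc'
  11  s[0:],s[17:]  1  'b'
  12  s[17:],s[18:]  1  'b'
  13  s[18:],s[5:]  3  'bca'
  14  s[5:],s[14:]  3  'bca'
  15  s[14:],s[2:]  2  'bc'
  16  s[2:],s[19:]  0  ''
  17  s[19:],s[6:]  2  'ca'
  18  s[6:],s[15:]  2  'ca'
  19  s[15:],s[4:]  1  'c'
  20  s[4:],s[3:]  1  'c'

[0, 1, 4, 3, 2, 1, 2, 2, 3, 0, 4, 1, 1, 3, 3, 2, 0, 2, 2, 1, 1]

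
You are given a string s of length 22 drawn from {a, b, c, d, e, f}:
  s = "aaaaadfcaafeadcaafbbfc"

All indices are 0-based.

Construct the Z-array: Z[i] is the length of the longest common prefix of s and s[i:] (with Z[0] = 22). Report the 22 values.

Z[0]=22
i=1: i≥r, start 0; Z[1]=4 scan→box=[1,5)
i=2: min(r-i=3, Z[1]=4)=3; Z[2]=3
i=3: min(r-i=2, Z[2]=3)=2; Z[3]=2
i=4: min(r-i=1, Z[3]=2)=1; Z[4]=1
i=5: i≥r, start 0; Z[5]=0
i=6: i≥r, start 0; Z[6]=0
i=7: i≥r, start 0; Z[7]=0
i=8: i≥r, start 0; Z[8]=2 scan→box=[8,10)
i=9: min(r-i=1, Z[1]=4)=1; Z[9]=1
i=10: i≥r, start 0; Z[10]=0
i=11: i≥r, start 0; Z[11]=0
i=12: i≥r, start 0; Z[12]=1 scan→box=[12,13)
i=13: i≥r, start 0; Z[13]=0
i=14: i≥r, start 0; Z[14]=0
i=15: i≥r, start 0; Z[15]=2 scan→box=[15,17)
i=16: min(r-i=1, Z[1]=4)=1; Z[16]=1
i=17: i≥r, start 0; Z[17]=0
i=18: i≥r, start 0; Z[18]=0
i=19: i≥r, start 0; Z[19]=0
i=20: i≥r, start 0; Z[20]=0
i=21: i≥r, start 0; Z[21]=0

[22, 4, 3, 2, 1, 0, 0, 0, 2, 1, 0, 0, 1, 0, 0, 2, 1, 0, 0, 0, 0, 0]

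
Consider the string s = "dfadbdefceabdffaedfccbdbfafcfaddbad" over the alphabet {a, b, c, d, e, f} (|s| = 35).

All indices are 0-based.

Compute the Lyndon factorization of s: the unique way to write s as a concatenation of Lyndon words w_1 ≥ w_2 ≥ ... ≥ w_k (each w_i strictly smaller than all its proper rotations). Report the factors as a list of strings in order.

emit factor 1: 'df' (i=0, period=2)
emit factor 2: 'adbdefce' (i=2, period=8)
emit factor 3: 'abdffaedfccbdbfafcfaddbad' (i=10, period=25)

["df", "adbdefce", "abdffaedfccbdbfafcfaddbad"]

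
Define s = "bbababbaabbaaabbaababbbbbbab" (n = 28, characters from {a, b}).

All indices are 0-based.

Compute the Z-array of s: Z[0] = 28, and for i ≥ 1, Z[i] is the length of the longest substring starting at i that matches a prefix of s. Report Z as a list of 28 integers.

Z[0]=28
i=1: fresh scan; Z[1]=1 grow→box=[1,2)
i=2: fresh scan; Z[2]=0
i=3: fresh scan; Z[3]=1 grow→box=[3,4)
i=4: fresh scan; Z[4]=0
i=5: fresh scan; Z[5]=3 grow→box=[5,8)
i=6: min(r-i=2, Z[1]=1)=1; Z[6]=1
i=7: min(r-i=1, Z[2]=0)=0; Z[7]=0
i=8: fresh scan; Z[8]=0
i=9: fresh scan; Z[9]=3 grow→box=[9,12)
i=10: min(r-i=2, Z[1]=1)=1; Z[10]=1
i=11: min(r-i=1, Z[2]=0)=0; Z[11]=0
i=12: fresh scan; Z[12]=0
i=13: fresh scan; Z[13]=0
i=14: fresh scan; Z[14]=3 grow→box=[14,17)
i=15: min(r-i=2, Z[1]=1)=1; Z[15]=1
i=16: min(r-i=1, Z[2]=0)=0; Z[16]=0
i=17: fresh scan; Z[17]=0
i=18: fresh scan; Z[18]=1 grow→box=[18,19)
i=19: fresh scan; Z[19]=0
i=20: fresh scan; Z[20]=2 grow→box=[20,22)
i=21: min(r-i=1, Z[1]=1)=1; Z[21]=2 grow→box=[21,23)
i=22: min(r-i=1, Z[1]=1)=1; Z[22]=2 grow→box=[22,24)
i=23: min(r-i=1, Z[1]=1)=1; Z[23]=2 grow→box=[23,25)
i=24: min(r-i=1, Z[1]=1)=1; Z[24]=4 grow→box=[24,28)
i=25: min(r-i=3, Z[1]=1)=1; Z[25]=1
i=26: min(r-i=2, Z[2]=0)=0; Z[26]=0
i=27: min(r-i=1, Z[3]=1)=1; Z[27]=1

[28, 1, 0, 1, 0, 3, 1, 0, 0, 3, 1, 0, 0, 0, 3, 1, 0, 0, 1, 0, 2, 2, 2, 2, 4, 1, 0, 1]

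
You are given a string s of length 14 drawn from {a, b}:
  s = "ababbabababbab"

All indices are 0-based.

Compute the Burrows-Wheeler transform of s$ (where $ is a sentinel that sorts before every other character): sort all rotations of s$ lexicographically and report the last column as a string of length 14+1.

rank  rotation         last
    0  $ababbabababbab  b
    1  ab$ababbabababb  b
    2  abababbab$ababb  b
    3  ababbab$ababbab  b
    4  ababbabababbab$  $
    5  abbab$ababbabab  b
    6  abbabababbab$ab  b
    7  b$ababbabababba  a
    8  bab$ababbababab  b
    9  babababbab$abab  b
   10  bababbab$ababba  a
   11  babbab$ababbaba  a
   12  babbabababbab$a  a
   13  bbab$ababbababa  a
   14  bbabababbab$aba  a

bbbb$bbabbaaaaa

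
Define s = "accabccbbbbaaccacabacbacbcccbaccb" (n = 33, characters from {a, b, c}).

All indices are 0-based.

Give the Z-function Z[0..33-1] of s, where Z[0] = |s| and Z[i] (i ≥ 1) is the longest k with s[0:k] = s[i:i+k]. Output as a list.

[33, 0, 0, 1, 0, 0, 0, 0, 0, 0, 0, 1, 4, 0, 0, 2, 0, 1, 0, 2, 0, 0, 2, 0, 0, 0, 0, 0, 0, 3, 0, 0, 0]

Z[0]=33
i=1: i≥r, start 0; Z[1]=0
i=2: i≥r, start 0; Z[2]=0
i=3: i≥r, start 0; Z[3]=1 scan→box=[3,4)
i=4: i≥r, start 0; Z[4]=0
i=5: i≥r, start 0; Z[5]=0
i=6: i≥r, start 0; Z[6]=0
i=7: i≥r, start 0; Z[7]=0
i=8: i≥r, start 0; Z[8]=0
i=9: i≥r, start 0; Z[9]=0
i=10: i≥r, start 0; Z[10]=0
i=11: i≥r, start 0; Z[11]=1 scan→box=[11,12)
i=12: i≥r, start 0; Z[12]=4 scan→box=[12,16)
i=13: min(r-i=3, Z[1]=0)=0; Z[13]=0
i=14: min(r-i=2, Z[2]=0)=0; Z[14]=0
i=15: min(r-i=1, Z[3]=1)=1; Z[15]=2 scan→box=[15,17)
i=16: min(r-i=1, Z[1]=0)=0; Z[16]=0
i=17: i≥r, start 0; Z[17]=1 scan→box=[17,18)
i=18: i≥r, start 0; Z[18]=0
i=19: i≥r, start 0; Z[19]=2 scan→box=[19,21)
i=20: min(r-i=1, Z[1]=0)=0; Z[20]=0
i=21: i≥r, start 0; Z[21]=0
i=22: i≥r, start 0; Z[22]=2 scan→box=[22,24)
i=23: min(r-i=1, Z[1]=0)=0; Z[23]=0
i=24: i≥r, start 0; Z[24]=0
i=25: i≥r, start 0; Z[25]=0
i=26: i≥r, start 0; Z[26]=0
i=27: i≥r, start 0; Z[27]=0
i=28: i≥r, start 0; Z[28]=0
i=29: i≥r, start 0; Z[29]=3 scan→box=[29,32)
i=30: min(r-i=2, Z[1]=0)=0; Z[30]=0
i=31: min(r-i=1, Z[2]=0)=0; Z[31]=0
i=32: i≥r, start 0; Z[32]=0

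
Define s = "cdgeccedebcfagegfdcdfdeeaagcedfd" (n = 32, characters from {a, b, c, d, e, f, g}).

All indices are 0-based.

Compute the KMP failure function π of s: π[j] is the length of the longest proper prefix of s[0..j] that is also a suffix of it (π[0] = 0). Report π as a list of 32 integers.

π[0] = 0
j=1 s[j]='d': π[1]=0 (border '')
j=2 s[j]='g': π[2]=0 (border '')
j=3 s[j]='e': π[3]=0 (border '')
j=4 s[j]='c': π[4]=1 (border 'c')
j=5 s[j]='c': k: 1→0; π[5]=1 (border 'c')
j=6 s[j]='e': k: 1→0; π[6]=0 (border '')
j=7 s[j]='d': π[7]=0 (border '')
j=8 s[j]='e': π[8]=0 (border '')
j=9 s[j]='b': π[9]=0 (border '')
j=10 s[j]='c': π[10]=1 (border 'c')
j=11 s[j]='f': k: 1→0; π[11]=0 (border '')
j=12 s[j]='a': π[12]=0 (border '')
j=13 s[j]='g': π[13]=0 (border '')
j=14 s[j]='e': π[14]=0 (border '')
j=15 s[j]='g': π[15]=0 (border '')
j=16 s[j]='f': π[16]=0 (border '')
j=17 s[j]='d': π[17]=0 (border '')
j=18 s[j]='c': π[18]=1 (border 'c')
j=19 s[j]='d': π[19]=2 (border 'cd')
j=20 s[j]='f': k: 2→0; π[20]=0 (border '')
j=21 s[j]='d': π[21]=0 (border '')
j=22 s[j]='e': π[22]=0 (border '')
j=23 s[j]='e': π[23]=0 (border '')
j=24 s[j]='a': π[24]=0 (border '')
j=25 s[j]='a': π[25]=0 (border '')
j=26 s[j]='g': π[26]=0 (border '')
j=27 s[j]='c': π[27]=1 (border 'c')
j=28 s[j]='e': k: 1→0; π[28]=0 (border '')
j=29 s[j]='d': π[29]=0 (border '')
j=30 s[j]='f': π[30]=0 (border '')
j=31 s[j]='d': π[31]=0 (border '')

[0, 0, 0, 0, 1, 1, 0, 0, 0, 0, 1, 0, 0, 0, 0, 0, 0, 0, 1, 2, 0, 0, 0, 0, 0, 0, 0, 1, 0, 0, 0, 0]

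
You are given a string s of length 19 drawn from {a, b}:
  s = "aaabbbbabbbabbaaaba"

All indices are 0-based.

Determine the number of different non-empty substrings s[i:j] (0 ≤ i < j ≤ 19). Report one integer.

142

rank | idx | suffix
   0 |  18 | a
   1 |  14 | aaaba
   2 |   0 | aaabbbbabbbabbaaaba
   3 |  15 | aaba
   4 |   1 | aabbbbabbbabbaaaba
   5 |  16 | aba
   6 |  11 | abbaaaba
   7 |   7 | abbbabbaaaba
   8 |   2 | abbbbabbbabbaaaba
   9 |  17 | ba
  10 |  13 | baaaba
  11 |  10 | babbaaaba
  12 |   6 | babbbabbaaaba
  13 |  12 | bbaaaba
  14 |   9 | bbabbaaaba
  15 |   5 | bbabbbabbaaaba
  16 |   8 | bbbabbaaaba
  17 |   4 | bbbabbbabbaaaba
  18 |   3 | bbbbabbbabbaaaba

SA = [18, 14, 0, 15, 1, 16, 11, 7, 2, 17, 13, 10, 6, 12, 9, 5, 8, 4, 3]
i: (SA[i-1],SA[i]) lcp shared
  1: (18,14) 1 'a'
  2: (14,0) 4 'aaab'
  3: (0,15) 2 'aa'
  4: (15,1) 3 'aab'
  5: (1,16) 1 'a'
  6: (16,11) 2 'ab'
  7: (11,7) 3 'abb'
  8: (7,2) 4 'abbb'
  9: (2,17) 0 ''
  10: (17,13) 2 'ba'
  11: (13,10) 2 'ba'
  12: (10,6) 4 'babb'
  13: (6,12) 1 'b'
  14: (12,9) 3 'bba'
  15: (9,5) 5 'bbabb'
  16: (5,8) 2 'bb'
  17: (8,4) 6 'bbbabb'
  18: (4,3) 3 'bbb'

n(n+1)/2 = 19·20/2 = 190
Σ LCP = 0 + 1 + 4 + 2 + 3 + 1 + 2 + 3 + 4 + 0 + 2 + 2 + 4 + 1 + 3 + 5 + 2 + 6 + 3 = 48
distinct = 190 − 48 = 142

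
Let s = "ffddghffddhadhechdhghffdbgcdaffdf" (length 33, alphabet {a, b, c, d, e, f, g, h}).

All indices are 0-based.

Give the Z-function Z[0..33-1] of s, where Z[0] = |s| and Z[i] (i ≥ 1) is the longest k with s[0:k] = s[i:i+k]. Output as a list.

Z[0]=33
i=1: outside box; Z[1]=1 scan→box=[1,2)
i=2: outside box; Z[2]=0
i=3: outside box; Z[3]=0
i=4: outside box; Z[4]=0
i=5: outside box; Z[5]=0
i=6: outside box; Z[6]=4 scan→box=[6,10)
i=7: min(r-i=3, Z[1]=1)=1; Z[7]=1
i=8: min(r-i=2, Z[2]=0)=0; Z[8]=0
i=9: min(r-i=1, Z[3]=0)=0; Z[9]=0
i=10: outside box; Z[10]=0
i=11: outside box; Z[11]=0
i=12: outside box; Z[12]=0
i=13: outside box; Z[13]=0
i=14: outside box; Z[14]=0
i=15: outside box; Z[15]=0
i=16: outside box; Z[16]=0
i=17: outside box; Z[17]=0
i=18: outside box; Z[18]=0
i=19: outside box; Z[19]=0
i=20: outside box; Z[20]=0
i=21: outside box; Z[21]=3 scan→box=[21,24)
i=22: min(r-i=2, Z[1]=1)=1; Z[22]=1
i=23: min(r-i=1, Z[2]=0)=0; Z[23]=0
i=24: outside box; Z[24]=0
i=25: outside box; Z[25]=0
i=26: outside box; Z[26]=0
i=27: outside box; Z[27]=0
i=28: outside box; Z[28]=0
i=29: outside box; Z[29]=3 scan→box=[29,32)
i=30: min(r-i=2, Z[1]=1)=1; Z[30]=1
i=31: min(r-i=1, Z[2]=0)=0; Z[31]=0
i=32: outside box; Z[32]=1 scan→box=[32,33)

[33, 1, 0, 0, 0, 0, 4, 1, 0, 0, 0, 0, 0, 0, 0, 0, 0, 0, 0, 0, 0, 3, 1, 0, 0, 0, 0, 0, 0, 3, 1, 0, 1]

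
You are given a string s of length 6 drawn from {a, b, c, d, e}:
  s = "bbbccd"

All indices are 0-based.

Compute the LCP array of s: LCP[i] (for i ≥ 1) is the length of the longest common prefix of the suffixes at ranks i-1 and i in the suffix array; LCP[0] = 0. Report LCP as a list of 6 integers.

[0, 2, 1, 0, 1, 0]

sorted suffixes:
  #0 SA[0]=0  'bbbccd'
  #1 SA[1]=1  'bbccd'
  #2 SA[2]=2  'bccd'
  #3 SA[3]=3  'ccd'
  #4 SA[4]=4  'cd'
  #5 SA[5]=5  'd'

SA = [0, 1, 2, 3, 4, 5]
rank  pair      lcp
   1  s[0:],s[1:]  2  'bb'
   2  s[1:],s[2:]  1  'b'
   3  s[2:],s[3:]  0  ''
   4  s[3:],s[4:]  1  'c'
   5  s[4:],s[5:]  0  ''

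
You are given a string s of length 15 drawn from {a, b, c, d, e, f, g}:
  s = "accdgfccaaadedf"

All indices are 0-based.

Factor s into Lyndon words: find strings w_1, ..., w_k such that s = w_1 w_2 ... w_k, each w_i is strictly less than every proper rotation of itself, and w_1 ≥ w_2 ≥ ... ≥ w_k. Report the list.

["accdgfcc", "aaadedf"]

emit factor 1: 'accdgfcc' (i=0, period=8)
emit factor 2: 'aaadedf' (i=8, period=7)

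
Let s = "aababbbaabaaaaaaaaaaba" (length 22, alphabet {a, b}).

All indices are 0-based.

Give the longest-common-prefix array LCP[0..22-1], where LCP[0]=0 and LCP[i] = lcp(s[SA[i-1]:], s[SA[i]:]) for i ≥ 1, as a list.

[0, 1, 9, 8, 7, 6, 5, 4, 3, 2, 4, 4, 1, 3, 3, 2, 0, 2, 3, 2, 1, 2]

sorted suffixes:
  #0 SA[0]=21  'a'
  #1 SA[1]=10  'aaaaaaaaaaba'
  #2 SA[2]=11  'aaaaaaaaaba'
  #3 SA[3]=12  'aaaaaaaaba'
  #4 SA[4]=13  'aaaaaaaba'
  #5 SA[5]=14  'aaaaaaba'
  #6 SA[6]=15  'aaaaaba'
  #7 SA[7]=16  'aaaaba'
  #8 SA[8]=17  'aaaba'
  #9 SA[9]=18  'aaba'
  #10 SA[10]=7  'aabaaaaaaaaaaba'
  #11 SA[11]=0  'aababbbaabaaaaaaaaaaba'
  #12 SA[12]=19  'aba'
  #13 SA[13]=8  'abaaaaaaaaaaba'
  #14 SA[14]=1  'ababbbaabaaaaaaaaaaba'
  #15 SA[15]=3  'abbbaabaaaaaaaaaaba'
  #16 SA[16]=20  'ba'
  #17 SA[17]=9  'baaaaaaaaaaba'
  #18 SA[18]=6  'baabaaaaaaaaaaba'
  #19 SA[19]=2  'babbbaabaaaaaaaaaaba'
  #20 SA[20]=5  'bbaabaaaaaaaaaaba'
  #21 SA[21]=4  'bbbaabaaaaaaaaaaba'

SA = [21, 10, 11, 12, 13, 14, 15, 16, 17, 18, 7, 0, 19, 8, 1, 3, 20, 9, 6, 2, 5, 4]
rank  pair      lcp
   1  s[21:],s[10:]  1  'a'
   2  s[10:],s[11:]  9  'aaaaaaaaa'
   3  s[11:],s[12:]  8  'aaaaaaaa'
   4  s[12:],s[13:]  7  'aaaaaaa'
   5  s[13:],s[14:]  6  'aaaaaa'
   6  s[14:],s[15:]  5  'aaaaa'
   7  s[15:],s[16:]  4  'aaaa'
   8  s[16:],s[17:]  3  'aaa'
   9  s[17:],s[18:]  2  'aa'
  10  s[18:],s[7:]  4  'aaba'
  11  s[7:],s[0:]  4  'aaba'
  12  s[0:],s[19:]  1  'a'
  13  s[19:],s[8:]  3  'aba'
  14  s[8:],s[1:]  3  'aba'
  15  s[1:],s[3:]  2  'ab'
  16  s[3:],s[20:]  0  ''
  17  s[20:],s[9:]  2  'ba'
  18  s[9:],s[6:]  3  'baa'
  19  s[6:],s[2:]  2  'ba'
  20  s[2:],s[5:]  1  'b'
  21  s[5:],s[4:]  2  'bb'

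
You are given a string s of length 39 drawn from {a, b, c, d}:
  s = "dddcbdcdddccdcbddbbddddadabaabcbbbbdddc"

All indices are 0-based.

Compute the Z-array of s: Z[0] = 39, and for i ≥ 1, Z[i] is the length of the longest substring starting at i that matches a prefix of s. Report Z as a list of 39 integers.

[39, 2, 1, 0, 0, 1, 0, 4, 2, 1, 0, 0, 1, 0, 0, 2, 1, 0, 0, 3, 3, 2, 1, 0, 1, 0, 0, 0, 0, 0, 0, 0, 0, 0, 0, 4, 2, 1, 0]

Z[0]=39
i=1: fresh scan; Z[1]=2 grow→box=[1,3)
i=2: min(r-i=1, Z[1]=2)=1; Z[2]=1
i=3: fresh scan; Z[3]=0
i=4: fresh scan; Z[4]=0
i=5: fresh scan; Z[5]=1 grow→box=[5,6)
i=6: fresh scan; Z[6]=0
i=7: fresh scan; Z[7]=4 grow→box=[7,11)
i=8: min(r-i=3, Z[1]=2)=2; Z[8]=2
i=9: min(r-i=2, Z[2]=1)=1; Z[9]=1
i=10: min(r-i=1, Z[3]=0)=0; Z[10]=0
i=11: fresh scan; Z[11]=0
i=12: fresh scan; Z[12]=1 grow→box=[12,13)
i=13: fresh scan; Z[13]=0
i=14: fresh scan; Z[14]=0
i=15: fresh scan; Z[15]=2 grow→box=[15,17)
i=16: min(r-i=1, Z[1]=2)=1; Z[16]=1
i=17: fresh scan; Z[17]=0
i=18: fresh scan; Z[18]=0
i=19: fresh scan; Z[19]=3 grow→box=[19,22)
i=20: min(r-i=2, Z[1]=2)=2; Z[20]=3 grow→box=[20,23)
i=21: min(r-i=2, Z[1]=2)=2; Z[21]=2
i=22: min(r-i=1, Z[2]=1)=1; Z[22]=1
i=23: fresh scan; Z[23]=0
i=24: fresh scan; Z[24]=1 grow→box=[24,25)
i=25: fresh scan; Z[25]=0
i=26: fresh scan; Z[26]=0
i=27: fresh scan; Z[27]=0
i=28: fresh scan; Z[28]=0
i=29: fresh scan; Z[29]=0
i=30: fresh scan; Z[30]=0
i=31: fresh scan; Z[31]=0
i=32: fresh scan; Z[32]=0
i=33: fresh scan; Z[33]=0
i=34: fresh scan; Z[34]=0
i=35: fresh scan; Z[35]=4 grow→box=[35,39)
i=36: min(r-i=3, Z[1]=2)=2; Z[36]=2
i=37: min(r-i=2, Z[2]=1)=1; Z[37]=1
i=38: min(r-i=1, Z[3]=0)=0; Z[38]=0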